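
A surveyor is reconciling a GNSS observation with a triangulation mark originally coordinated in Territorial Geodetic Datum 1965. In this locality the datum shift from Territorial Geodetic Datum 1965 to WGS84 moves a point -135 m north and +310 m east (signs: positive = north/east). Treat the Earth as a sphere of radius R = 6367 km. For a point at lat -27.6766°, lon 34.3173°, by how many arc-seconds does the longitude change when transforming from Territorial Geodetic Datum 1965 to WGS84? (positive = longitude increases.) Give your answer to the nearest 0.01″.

At latitude -27.6766°, cos φ = 0.885583.
One radian of longitude at latitude φ spans R cos φ, so Δλ = ΔE / (R cos φ) = 310.0 / (6367000 × 0.885583) = 5.4979e-05 rad = 11.340″.

Δλ = 11.34″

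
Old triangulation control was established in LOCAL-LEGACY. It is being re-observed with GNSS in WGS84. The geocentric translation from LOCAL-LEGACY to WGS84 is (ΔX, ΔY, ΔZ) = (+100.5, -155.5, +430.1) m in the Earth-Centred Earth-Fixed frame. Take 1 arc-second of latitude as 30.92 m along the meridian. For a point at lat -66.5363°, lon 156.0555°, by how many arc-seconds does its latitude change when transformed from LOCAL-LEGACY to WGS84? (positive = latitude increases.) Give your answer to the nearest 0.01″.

sin φ = -0.917313, cos φ = 0.398168, sin λ = 0.405852, cos λ = -0.913939.
North component: ΔN = −sin φ cos λ·ΔX − sin φ sin λ·ΔY + cos φ·ΔZ = −(-0.917313)(-0.913939)(100.5) − (-0.917313)(0.405852)(-155.5) + (0.398168)(430.1) = 29.10 m.
1° of latitude spans 3600 × 30.92 = 111312 m, so Δφ = 29.10 / 111312 × 3600 = 0.941″.

Δφ = 0.94″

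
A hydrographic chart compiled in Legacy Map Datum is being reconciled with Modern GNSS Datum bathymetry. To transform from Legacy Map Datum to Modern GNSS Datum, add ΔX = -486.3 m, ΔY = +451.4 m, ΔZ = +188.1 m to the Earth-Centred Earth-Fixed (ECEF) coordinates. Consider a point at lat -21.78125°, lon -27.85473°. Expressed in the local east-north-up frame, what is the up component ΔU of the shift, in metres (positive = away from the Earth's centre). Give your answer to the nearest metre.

ΔU = -665 m

The local up (radial) axis is (cos φ cos λ, cos φ sin λ, sin φ), giving ΔU = -399.259 − 195.851 − 69.797 = -664.91 m.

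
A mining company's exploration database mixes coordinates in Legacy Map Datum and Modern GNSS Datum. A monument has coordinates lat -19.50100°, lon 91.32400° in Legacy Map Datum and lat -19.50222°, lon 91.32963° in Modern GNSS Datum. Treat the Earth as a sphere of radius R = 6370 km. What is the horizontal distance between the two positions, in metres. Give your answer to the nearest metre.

Δφ = -19.50222° − -19.50100° = -0.00122°; Δλ = 91.32963° − 91.32400° = +0.00563°.
1° along a meridian = πR/180 = 111177 m.
ΔN = Δφ × 111177 = -135.6 m; ΔE = Δλ × 111177 × cos(-19.50100°) = +0.00563 × 111177 × 0.942636 = 590.0 m.
Distance = √(ΔE² + ΔN²) = √(590.0² + (-135.6)²) = 605.4 m.

605 m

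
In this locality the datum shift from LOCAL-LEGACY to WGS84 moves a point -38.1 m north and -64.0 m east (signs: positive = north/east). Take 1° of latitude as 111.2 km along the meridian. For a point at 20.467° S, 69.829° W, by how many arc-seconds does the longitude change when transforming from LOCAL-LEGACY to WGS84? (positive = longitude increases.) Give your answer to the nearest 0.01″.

At latitude -20.467°, cos φ = 0.936874.
1° of longitude at this latitude = 111.2 × cos φ = 104.18 km, so Δλ = -64.0 / 104180.4 = -0.0006143° = -2.212″.

Δλ = -2.21″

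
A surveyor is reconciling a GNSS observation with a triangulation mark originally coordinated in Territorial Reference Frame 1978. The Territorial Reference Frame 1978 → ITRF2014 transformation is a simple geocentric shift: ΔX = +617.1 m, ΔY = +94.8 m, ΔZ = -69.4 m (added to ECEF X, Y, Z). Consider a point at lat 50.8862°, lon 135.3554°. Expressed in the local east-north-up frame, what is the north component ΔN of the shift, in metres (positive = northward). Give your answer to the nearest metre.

At φ = 50.8862°, λ = 135.3554°: sin φ = 0.775894, cos φ = 0.630863, sin λ = 0.702707, cos λ = -0.711479.
ΔN = −sin φ cos λ·ΔX − sin φ sin λ·ΔY + cos φ·ΔZ = −(0.775894)(-0.711479)(617.1) − (0.775894)(0.702707)(94.8) + (0.630863)(-69.4) = 245.19 m.

ΔN = 245 m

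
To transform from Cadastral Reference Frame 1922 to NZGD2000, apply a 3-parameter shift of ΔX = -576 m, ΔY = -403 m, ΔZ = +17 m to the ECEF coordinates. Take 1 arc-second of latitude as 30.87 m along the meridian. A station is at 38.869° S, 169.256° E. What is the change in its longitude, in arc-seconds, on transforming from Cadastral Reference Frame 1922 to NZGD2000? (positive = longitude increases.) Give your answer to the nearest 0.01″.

sin φ = -0.627542, cos φ = 0.778583, sin λ = 0.186421, cos λ = -0.982470.
East component: ΔE = −sin λ·ΔX + cos λ·ΔY = −(0.186421)(-576) + (-0.982470)(-403) = 503.31 m.
1° of latitude spans 3600 × 30.87 = 111132 m; at latitude φ, 1° of longitude spans that × cos φ = 86525.5 m, so Δλ = 503.31 / 86525.5 × 3600 = 20.941″.

Δλ = 20.94″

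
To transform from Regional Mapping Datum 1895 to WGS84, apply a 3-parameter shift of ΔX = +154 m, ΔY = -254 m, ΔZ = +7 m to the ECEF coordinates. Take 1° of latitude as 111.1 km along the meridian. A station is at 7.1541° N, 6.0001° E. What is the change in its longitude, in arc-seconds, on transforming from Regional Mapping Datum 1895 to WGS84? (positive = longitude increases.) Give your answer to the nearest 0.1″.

sin φ = 0.124538, cos φ = 0.992215, sin λ = 0.104530, cos λ = 0.994522.
East component: ΔE = −sin λ·ΔX + cos λ·ΔY = −(0.104530)(154) + (0.994522)(-254) = -268.71 m.
1° of latitude spans 111100 m; at latitude φ, 1° of longitude spans that × cos φ = 110235.1 m, so Δλ = -268.71 / 110235.1 × 3600 = -8.775″.

Δλ = -8.8″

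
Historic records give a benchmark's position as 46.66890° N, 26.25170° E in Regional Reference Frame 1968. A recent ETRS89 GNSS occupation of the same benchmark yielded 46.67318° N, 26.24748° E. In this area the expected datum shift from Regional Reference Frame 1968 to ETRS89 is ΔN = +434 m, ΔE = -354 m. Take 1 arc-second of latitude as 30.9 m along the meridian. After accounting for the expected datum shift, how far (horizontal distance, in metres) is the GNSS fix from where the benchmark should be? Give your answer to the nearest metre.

Observed coordinate differences: Δφ = +0.00428°, Δλ = -0.00422°.
Converting to metres (1° lat = 111240 m, cos φ = 0.686213): observed ΔN = 476.1 m, observed ΔE = -322.1 m.
Subtracting the expected shift leaves a residual of 476.1 − (434) = 42.1 m north and -322.1 − (-354) = 31.9 m east.
Residual distance = √(42.1² + 31.9²) = 52.8 m.

53 m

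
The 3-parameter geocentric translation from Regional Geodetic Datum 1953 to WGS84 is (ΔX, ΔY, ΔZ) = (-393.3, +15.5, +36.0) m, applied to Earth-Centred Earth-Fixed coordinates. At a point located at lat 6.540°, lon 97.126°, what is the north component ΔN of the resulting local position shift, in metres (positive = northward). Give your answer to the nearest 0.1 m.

ΔN = 28.5 m

The local north axis is (−sin φ cos λ, −sin φ sin λ, cos φ), giving ΔN = -5.557 − 1.752 + 35.766 = 28.46 m.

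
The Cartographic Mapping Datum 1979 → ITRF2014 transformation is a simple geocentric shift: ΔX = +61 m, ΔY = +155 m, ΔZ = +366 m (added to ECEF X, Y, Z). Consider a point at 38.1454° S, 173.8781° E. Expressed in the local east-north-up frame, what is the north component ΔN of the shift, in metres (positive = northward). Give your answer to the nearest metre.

ΔN = 261 m

The local north axis is (−sin φ cos λ, −sin φ sin λ, cos φ), giving ΔN = -37.462 + 10.210 + 287.839 = 260.59 m.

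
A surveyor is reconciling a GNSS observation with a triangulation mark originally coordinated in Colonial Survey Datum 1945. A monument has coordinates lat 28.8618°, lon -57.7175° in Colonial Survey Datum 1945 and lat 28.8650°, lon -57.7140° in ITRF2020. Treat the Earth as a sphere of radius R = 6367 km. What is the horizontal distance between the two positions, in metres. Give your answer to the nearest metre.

Δφ = 28.8650° − 28.8618° = +0.0032°; Δλ = -57.7140° − -57.7175° = +0.0035°.
1° along a meridian = πR/180 = 111125 m.
ΔN = Δφ × 111125 = 355.6 m; ΔE = Δλ × 111125 × cos(28.8618°) = +0.0035 × 111125 × 0.875787 = 340.6 m.
Distance = √(ΔE² + ΔN²) = √(340.6² + 355.6²) = 492.4 m.

492 m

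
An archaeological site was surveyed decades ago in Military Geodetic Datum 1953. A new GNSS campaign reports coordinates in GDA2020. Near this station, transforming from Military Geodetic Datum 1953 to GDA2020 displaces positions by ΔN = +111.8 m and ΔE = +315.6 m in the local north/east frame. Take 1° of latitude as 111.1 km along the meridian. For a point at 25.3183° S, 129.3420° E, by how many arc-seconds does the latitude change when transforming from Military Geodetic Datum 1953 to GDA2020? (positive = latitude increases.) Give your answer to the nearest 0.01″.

1° of latitude = 111.1 km, so Δφ = 111.8 / 111100 = 0.0010063° = 3.623″.

Δφ = 3.62″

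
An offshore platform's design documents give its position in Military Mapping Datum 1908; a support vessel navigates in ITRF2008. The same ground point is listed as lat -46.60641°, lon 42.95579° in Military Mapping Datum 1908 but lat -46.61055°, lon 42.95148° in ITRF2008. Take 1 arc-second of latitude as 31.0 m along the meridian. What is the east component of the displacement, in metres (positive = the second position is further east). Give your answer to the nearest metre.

Δφ = -46.61055° − -46.60641° = -0.00414°; Δλ = 42.95148° − 42.95579° = -0.00431°.
1° of latitude = 3600 × 31.00 = 111600 m.
ΔN = Δφ × 111600 = -462.0 m; ΔE = Δλ × 111600 × cos(-46.60641°) = -0.00431 × 111600 × 0.687006 = -330.4 m.

ΔE = -330 m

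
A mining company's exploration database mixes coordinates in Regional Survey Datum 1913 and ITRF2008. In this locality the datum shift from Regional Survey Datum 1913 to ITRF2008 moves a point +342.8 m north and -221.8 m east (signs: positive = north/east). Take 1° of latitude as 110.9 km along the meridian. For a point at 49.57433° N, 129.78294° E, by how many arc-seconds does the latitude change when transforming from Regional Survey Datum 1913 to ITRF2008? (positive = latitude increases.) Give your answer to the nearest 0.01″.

1° of latitude = 110.9 km, so Δφ = 342.8 / 110900 = 0.0030911° = 11.128″.

Δφ = 11.13″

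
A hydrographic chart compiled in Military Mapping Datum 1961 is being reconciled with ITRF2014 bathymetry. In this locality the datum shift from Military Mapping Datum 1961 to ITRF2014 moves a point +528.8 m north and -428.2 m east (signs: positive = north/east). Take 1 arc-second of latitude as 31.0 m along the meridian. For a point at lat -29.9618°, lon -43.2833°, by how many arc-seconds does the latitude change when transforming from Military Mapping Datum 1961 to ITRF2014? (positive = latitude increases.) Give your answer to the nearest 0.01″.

Δφ = 17.06″

1″ of latitude = 31.00 m, so Δφ = 528.8 / 31.00 = 17.058″.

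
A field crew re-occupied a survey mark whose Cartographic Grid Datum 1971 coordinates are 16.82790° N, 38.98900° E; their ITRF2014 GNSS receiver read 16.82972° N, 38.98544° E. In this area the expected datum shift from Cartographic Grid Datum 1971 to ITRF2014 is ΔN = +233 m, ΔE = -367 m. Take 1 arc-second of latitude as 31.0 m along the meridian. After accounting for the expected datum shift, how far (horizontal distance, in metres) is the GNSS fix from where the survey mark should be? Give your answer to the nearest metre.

33 m

Observed coordinate differences: Δφ = +0.00182°, Δλ = -0.00356°.
Converting to metres (1° lat = 111600 m, cos φ = 0.957179): observed ΔN = 203.1 m, observed ΔE = -380.3 m.
Subtracting the expected shift leaves a residual of 203.1 − (233) = -29.9 m north and -380.3 − (-367) = -13.3 m east.
Residual distance = √((-29.9)² + (-13.3)²) = 32.7 m.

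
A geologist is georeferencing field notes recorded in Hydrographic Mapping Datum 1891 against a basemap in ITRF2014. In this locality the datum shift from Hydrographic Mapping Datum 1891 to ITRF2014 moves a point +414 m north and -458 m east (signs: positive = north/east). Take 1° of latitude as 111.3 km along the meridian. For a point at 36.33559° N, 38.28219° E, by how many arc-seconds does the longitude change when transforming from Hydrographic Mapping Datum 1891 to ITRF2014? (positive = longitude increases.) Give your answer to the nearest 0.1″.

Δλ = -18.4″

At latitude 36.33559°, cos φ = 0.805560.
1° of longitude at this latitude = 111.3 × cos φ = 89.66 km, so Δλ = -458.0 / 89658.9 = -0.0051083° = -18.390″.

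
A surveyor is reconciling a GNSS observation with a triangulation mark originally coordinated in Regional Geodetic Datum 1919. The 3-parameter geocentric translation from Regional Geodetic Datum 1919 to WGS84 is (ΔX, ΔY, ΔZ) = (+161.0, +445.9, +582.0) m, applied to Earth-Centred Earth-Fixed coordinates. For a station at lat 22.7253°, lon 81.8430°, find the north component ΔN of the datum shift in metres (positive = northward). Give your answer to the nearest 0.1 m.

ΔN = 357.5 m

At φ = 22.7253°, λ = 81.8430°: sin φ = 0.386313, cos φ = 0.922368, sin λ = 0.989883, cos λ = 0.141886.
ΔN = −sin φ cos λ·ΔX − sin φ sin λ·ΔY + cos φ·ΔZ = −(0.386313)(0.141886)(161.0) − (0.386313)(0.989883)(445.9) + (0.922368)(582.0) = 357.48 m.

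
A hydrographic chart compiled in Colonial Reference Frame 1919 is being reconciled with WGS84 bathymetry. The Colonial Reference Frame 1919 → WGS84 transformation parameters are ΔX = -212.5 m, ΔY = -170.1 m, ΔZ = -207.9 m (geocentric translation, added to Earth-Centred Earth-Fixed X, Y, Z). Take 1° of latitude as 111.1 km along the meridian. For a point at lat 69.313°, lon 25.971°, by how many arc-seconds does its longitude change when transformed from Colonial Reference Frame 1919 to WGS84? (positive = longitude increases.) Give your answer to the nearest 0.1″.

Δλ = -5.5″

sin φ = 0.935524, cos φ = 0.353263, sin λ = 0.437916, cos λ = 0.899016.
East component: ΔE = −sin λ·ΔX + cos λ·ΔY = −(0.437916)(-212.5) + (0.899016)(-170.1) = -59.87 m.
1° of latitude spans 111100 m; at latitude φ, 1° of longitude spans that × cos φ = 39247.5 m, so Δλ = -59.87 / 39247.5 × 3600 = -5.491″.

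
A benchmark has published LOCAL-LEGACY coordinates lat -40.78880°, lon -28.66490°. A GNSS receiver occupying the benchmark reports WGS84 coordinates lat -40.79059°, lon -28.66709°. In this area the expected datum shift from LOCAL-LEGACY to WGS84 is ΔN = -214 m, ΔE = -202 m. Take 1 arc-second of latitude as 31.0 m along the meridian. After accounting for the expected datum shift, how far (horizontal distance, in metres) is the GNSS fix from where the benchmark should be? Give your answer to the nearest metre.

Observed coordinate differences: Δφ = -0.00179°, Δλ = -0.00219°.
Converting to metres (1° lat = 111600 m, cos φ = 0.757123): observed ΔN = -199.8 m, observed ΔE = -185.0 m.
Subtracting the expected shift leaves a residual of -199.8 − (-214) = 14.2 m north and -185.0 − (-202) = 17.0 m east.
Residual distance = √(14.2² + 17.0²) = 22.1 m.

22 m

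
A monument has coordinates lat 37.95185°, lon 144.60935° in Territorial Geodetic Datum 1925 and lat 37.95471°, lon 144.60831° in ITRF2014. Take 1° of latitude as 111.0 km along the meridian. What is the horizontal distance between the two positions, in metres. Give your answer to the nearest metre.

Δφ = 37.95471° − 37.95185° = +0.00286°; Δλ = 144.60831° − 144.60935° = -0.00104°.
ΔN = Δφ × 111000 = 317.5 m; ΔE = Δλ × 111000 × cos(37.95185°) = -0.00104 × 111000 × 0.788528 = -91.0 m.
Distance = √(ΔE² + ΔN²) = √((-91.0)² + 317.5²) = 330.3 m.

330 m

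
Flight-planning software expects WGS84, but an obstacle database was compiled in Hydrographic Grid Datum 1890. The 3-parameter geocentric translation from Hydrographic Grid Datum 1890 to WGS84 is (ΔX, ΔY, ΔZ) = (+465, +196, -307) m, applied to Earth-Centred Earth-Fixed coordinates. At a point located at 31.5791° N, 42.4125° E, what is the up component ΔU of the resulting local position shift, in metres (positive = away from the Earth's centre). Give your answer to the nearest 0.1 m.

ΔU = 244.3 m

At φ = 31.5791°, λ = 42.4125°: sin φ = 0.523675, cos φ = 0.851918, sin λ = 0.674463, cos λ = 0.738308.
ΔU = cos φ cos λ·ΔX + cos φ sin λ·ΔY + sin φ·ΔZ = (0.851918)(0.738308)(465) + (0.851918)(0.674463)(196) + (0.523675)(-307) = 244.33 m.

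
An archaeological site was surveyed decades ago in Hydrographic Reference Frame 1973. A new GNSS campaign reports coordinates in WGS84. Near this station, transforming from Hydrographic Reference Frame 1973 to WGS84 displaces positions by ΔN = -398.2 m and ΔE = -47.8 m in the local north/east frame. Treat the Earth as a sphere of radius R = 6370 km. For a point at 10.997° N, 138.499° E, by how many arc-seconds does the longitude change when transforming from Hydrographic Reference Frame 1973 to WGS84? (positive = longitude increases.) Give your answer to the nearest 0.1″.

Δλ = -1.6″

At latitude 10.997°, cos φ = 0.981637.
One radian of longitude at latitude φ spans R cos φ, so Δλ = ΔE / (R cos φ) = -47.8 / (6370000 × 0.981637) = -7.6443e-06 rad = -1.577″.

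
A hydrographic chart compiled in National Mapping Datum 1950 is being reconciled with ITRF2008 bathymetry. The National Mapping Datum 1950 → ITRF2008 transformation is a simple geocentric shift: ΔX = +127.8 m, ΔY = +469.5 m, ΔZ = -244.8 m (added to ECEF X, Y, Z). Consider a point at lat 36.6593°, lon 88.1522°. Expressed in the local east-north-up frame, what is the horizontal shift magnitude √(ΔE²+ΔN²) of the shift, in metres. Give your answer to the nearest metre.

492 m

The local east axis at (φ, λ) is (−sin λ, cos λ, 0), so ΔE = −sin(88.1522°)·127.8 + cos(88.1522°)·469.5 = -112.59 m.
The local north axis is (−sin φ cos λ, −sin φ sin λ, cos φ), giving ΔN = -2.460 − 280.172 − 196.379 = -479.01 m.
Horizontal magnitude = √(ΔE² + ΔN²) = √((-112.59)² + (-479.01)²) = 492.07 m.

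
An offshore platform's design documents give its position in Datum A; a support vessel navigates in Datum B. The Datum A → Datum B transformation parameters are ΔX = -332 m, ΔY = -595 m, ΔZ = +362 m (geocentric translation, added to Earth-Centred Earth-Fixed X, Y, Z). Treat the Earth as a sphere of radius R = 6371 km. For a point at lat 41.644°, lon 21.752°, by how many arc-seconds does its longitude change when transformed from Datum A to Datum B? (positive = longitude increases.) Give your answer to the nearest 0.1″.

Δλ = -18.6″

sin φ = 0.664500, cos φ = 0.747288, sin λ = 0.370590, cos λ = 0.928797.
East component: ΔE = −sin λ·ΔX + cos λ·ΔY = −(0.370590)(-332) + (0.928797)(-595) = -429.60 m.
1° of latitude spans πR/180 = 111195 m; at latitude φ, 1° of longitude spans that × cos φ = 83094.6 m, so Δλ = -429.60 / 83094.6 × 3600 = -18.612″.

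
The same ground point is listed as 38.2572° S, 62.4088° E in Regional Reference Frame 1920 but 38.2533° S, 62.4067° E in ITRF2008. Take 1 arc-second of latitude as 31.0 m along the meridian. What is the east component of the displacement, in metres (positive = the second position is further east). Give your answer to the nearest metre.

ΔE = -184 m

Δφ = -38.2533° − -38.2572° = +0.0039°; Δλ = 62.4067° − 62.4088° = -0.0021°.
1° of latitude = 3600 × 31.00 = 111600 m.
ΔN = Δφ × 111600 = 435.2 m; ΔE = Δλ × 111600 × cos(-38.2572°) = -0.0021 × 111600 × 0.785239 = -184.0 m.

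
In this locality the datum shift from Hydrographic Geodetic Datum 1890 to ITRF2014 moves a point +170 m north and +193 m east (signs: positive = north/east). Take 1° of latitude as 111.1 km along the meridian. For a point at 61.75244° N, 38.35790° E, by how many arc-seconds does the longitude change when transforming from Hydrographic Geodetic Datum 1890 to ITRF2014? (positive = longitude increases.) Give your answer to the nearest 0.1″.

Δλ = 13.2″

At latitude 61.75244°, cos φ = 0.473282.
1° of longitude at this latitude = 111.1 × cos φ = 52.58 km, so Δλ = 193.0 / 52581.6 = 0.0036705° = 13.214″.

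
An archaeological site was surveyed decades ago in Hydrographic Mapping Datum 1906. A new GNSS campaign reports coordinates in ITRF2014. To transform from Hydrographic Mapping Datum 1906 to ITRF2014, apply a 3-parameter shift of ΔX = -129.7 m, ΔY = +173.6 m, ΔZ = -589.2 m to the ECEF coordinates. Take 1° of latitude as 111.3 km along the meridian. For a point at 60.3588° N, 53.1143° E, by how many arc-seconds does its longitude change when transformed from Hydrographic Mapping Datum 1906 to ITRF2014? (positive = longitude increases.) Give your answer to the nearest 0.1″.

sin φ = 0.869140, cos φ = 0.494567, sin λ = 0.799834, cos λ = 0.600221.
East component: ΔE = −sin λ·ΔX + cos λ·ΔY = −(0.799834)(-129.7) + (0.600221)(173.6) = 207.94 m.
1° of latitude spans 111300 m; at latitude φ, 1° of longitude spans that × cos φ = 55045.3 m, so Δλ = 207.94 / 55045.3 × 3600 = 13.599″.

Δλ = 13.6″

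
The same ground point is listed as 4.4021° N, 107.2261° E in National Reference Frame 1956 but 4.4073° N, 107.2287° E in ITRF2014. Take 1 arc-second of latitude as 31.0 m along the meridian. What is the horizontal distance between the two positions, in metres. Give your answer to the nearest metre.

Δφ = 4.4073° − 4.4021° = +0.0052°; Δλ = 107.2287° − 107.2261° = +0.0026°.
1° of latitude = 3600 × 31.00 = 111600 m.
ΔN = Δφ × 111600 = 580.3 m; ΔE = Δλ × 111600 × cos(4.4021°) = +0.0026 × 111600 × 0.997050 = 289.3 m.
Distance = √(ΔE² + ΔN²) = √(289.3² + 580.3²) = 648.4 m.

648 m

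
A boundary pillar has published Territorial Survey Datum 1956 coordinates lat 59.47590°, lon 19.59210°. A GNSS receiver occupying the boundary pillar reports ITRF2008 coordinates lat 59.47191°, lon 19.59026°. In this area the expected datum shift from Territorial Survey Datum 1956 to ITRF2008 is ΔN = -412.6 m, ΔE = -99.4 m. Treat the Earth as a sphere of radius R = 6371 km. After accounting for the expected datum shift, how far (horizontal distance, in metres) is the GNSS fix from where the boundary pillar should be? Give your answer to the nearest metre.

31 m

Observed coordinate differences: Δφ = -0.00399°, Δλ = -0.00184°.
Converting to metres (1° lat = 111195 m, cos φ = 0.507901): observed ΔN = -443.7 m, observed ΔE = -103.9 m.
Subtracting the expected shift leaves a residual of -443.7 − (-412.6) = -31.1 m north and -103.9 − (-99.4) = -4.5 m east.
Residual distance = √((-31.1)² + (-4.5)²) = 31.4 m.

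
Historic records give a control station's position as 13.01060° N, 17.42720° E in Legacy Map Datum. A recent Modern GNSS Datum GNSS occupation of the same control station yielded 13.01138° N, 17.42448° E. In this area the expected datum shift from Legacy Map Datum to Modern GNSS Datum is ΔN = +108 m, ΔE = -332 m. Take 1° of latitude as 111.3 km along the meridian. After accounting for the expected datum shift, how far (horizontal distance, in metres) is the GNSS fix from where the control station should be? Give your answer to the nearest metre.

43 m

Observed coordinate differences: Δφ = +0.00078°, Δλ = -0.00272°.
Converting to metres (1° lat = 111300 m, cos φ = 0.974328): observed ΔN = 86.8 m, observed ΔE = -295.0 m.
Subtracting the expected shift leaves a residual of 86.8 − (108) = -21.2 m north and -295.0 − (-332) = 37.0 m east.
Residual distance = √((-21.2)² + 37.0²) = 42.7 m.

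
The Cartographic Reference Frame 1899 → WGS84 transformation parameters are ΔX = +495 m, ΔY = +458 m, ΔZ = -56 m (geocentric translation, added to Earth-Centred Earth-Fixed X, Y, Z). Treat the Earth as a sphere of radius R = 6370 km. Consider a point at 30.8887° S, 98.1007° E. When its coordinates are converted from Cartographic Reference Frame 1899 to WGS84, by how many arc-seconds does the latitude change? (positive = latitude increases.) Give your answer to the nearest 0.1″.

Δφ = 4.8″

sin φ = -0.513372, cos φ = 0.858166, sin λ = 0.990022, cos λ = -0.140913.
North component: ΔN = −sin φ cos λ·ΔX − sin φ sin λ·ΔY + cos φ·ΔZ = −(-0.513372)(-0.140913)(495) − (-0.513372)(0.990022)(458) + (0.858166)(-56) = 148.91 m.
1° of latitude spans πR/180 = 111177 m, so Δφ = 148.91 / 111177 × 3600 = 4.822″.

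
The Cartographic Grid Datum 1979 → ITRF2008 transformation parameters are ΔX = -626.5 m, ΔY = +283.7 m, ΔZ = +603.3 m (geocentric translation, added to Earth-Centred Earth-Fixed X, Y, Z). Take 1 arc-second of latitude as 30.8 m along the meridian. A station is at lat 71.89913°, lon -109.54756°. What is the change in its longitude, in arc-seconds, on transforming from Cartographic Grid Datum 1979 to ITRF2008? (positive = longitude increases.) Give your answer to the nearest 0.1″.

sin φ = 0.950511, cos φ = 0.310691, sin λ = -0.942364, cos λ = -0.334589.
East component: ΔE = −sin λ·ΔX + cos λ·ΔY = −(-0.942364)(-626.5) + (-0.334589)(283.7) = -685.31 m.
1° of latitude spans 3600 × 30.80 = 110880 m; at latitude φ, 1° of longitude spans that × cos φ = 34449.4 m, so Δλ = -685.31 / 34449.4 × 3600 = -71.616″.

Δλ = -71.6″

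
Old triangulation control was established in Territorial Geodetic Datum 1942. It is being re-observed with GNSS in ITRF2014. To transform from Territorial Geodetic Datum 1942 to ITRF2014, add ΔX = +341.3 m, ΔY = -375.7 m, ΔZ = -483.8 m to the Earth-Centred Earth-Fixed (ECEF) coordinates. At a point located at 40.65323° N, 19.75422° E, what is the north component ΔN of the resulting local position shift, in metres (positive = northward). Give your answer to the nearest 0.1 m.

ΔN = -493.6 m

The local north axis is (−sin φ cos λ, −sin φ sin λ, cos φ), giving ΔN = -209.265 + 82.726 − 367.043 = -493.58 m.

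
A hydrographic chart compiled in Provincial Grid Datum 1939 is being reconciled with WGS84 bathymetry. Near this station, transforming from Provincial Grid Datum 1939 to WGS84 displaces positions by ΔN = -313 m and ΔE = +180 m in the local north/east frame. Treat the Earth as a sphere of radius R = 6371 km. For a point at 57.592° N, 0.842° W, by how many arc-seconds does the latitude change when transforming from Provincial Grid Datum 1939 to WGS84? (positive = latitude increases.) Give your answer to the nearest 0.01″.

On a sphere of radius R, 1 rad of latitude = R, so Δφ = ΔN / R = -313.0 / 6371000 = -4.9129e-05 rad = -10.134″.

Δφ = -10.13″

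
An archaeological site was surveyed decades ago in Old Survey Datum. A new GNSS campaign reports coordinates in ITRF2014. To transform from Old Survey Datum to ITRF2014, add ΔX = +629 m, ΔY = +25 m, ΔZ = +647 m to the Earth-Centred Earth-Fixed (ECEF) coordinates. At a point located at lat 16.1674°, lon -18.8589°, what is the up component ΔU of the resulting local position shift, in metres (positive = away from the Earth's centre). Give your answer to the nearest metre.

At φ = 16.1674°, λ = -18.8589°: sin φ = 0.278445, cos φ = 0.960452, sin λ = -0.323239, cos λ = 0.946317.
ΔU = cos φ cos λ·ΔX + cos φ sin λ·ΔY + sin φ·ΔZ = (0.960452)(0.946317)(629) + (0.960452)(-0.323239)(25) + (0.278445)(647) = 744.09 m.

ΔU = 744 m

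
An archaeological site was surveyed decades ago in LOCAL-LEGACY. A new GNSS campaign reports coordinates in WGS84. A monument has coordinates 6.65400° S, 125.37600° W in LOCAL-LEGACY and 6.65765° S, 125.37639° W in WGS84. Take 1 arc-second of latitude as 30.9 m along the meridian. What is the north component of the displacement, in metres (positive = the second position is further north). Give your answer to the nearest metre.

Δφ = -6.65765° − -6.65400° = -0.00365°; Δλ = -125.37639° − -125.37600° = -0.00039°.
1° of latitude = 3600 × 30.90 = 111240 m.
ΔN = Δφ × 111240 = -406.0 m; ΔE = Δλ × 111240 × cos(-6.65400°) = -0.00039 × 111240 × 0.993264 = -43.1 m.

ΔN = -406 m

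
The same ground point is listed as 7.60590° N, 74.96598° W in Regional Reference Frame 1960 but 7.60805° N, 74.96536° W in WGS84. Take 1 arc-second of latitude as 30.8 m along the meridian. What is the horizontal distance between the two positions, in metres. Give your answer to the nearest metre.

248 m

Δφ = 7.60805° − 7.60590° = +0.00215°; Δλ = -74.96536° − -74.96598° = +0.00062°.
1° of latitude = 3600 × 30.80 = 110880 m.
ΔN = Δφ × 110880 = 238.4 m; ΔE = Δλ × 110880 × cos(7.60590°) = +0.00062 × 110880 × 0.991202 = 68.1 m.
Distance = √(ΔE² + ΔN²) = √(68.1² + 238.4²) = 247.9 m.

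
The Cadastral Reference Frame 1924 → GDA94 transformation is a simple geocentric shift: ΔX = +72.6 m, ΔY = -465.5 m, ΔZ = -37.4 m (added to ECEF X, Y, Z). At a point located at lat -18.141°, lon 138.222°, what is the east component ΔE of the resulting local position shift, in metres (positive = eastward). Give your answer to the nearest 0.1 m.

ΔE = 298.8 m

The local east axis at (φ, λ) is (−sin λ, cos λ, 0), so ΔE = −sin(138.222°)·72.6 + cos(138.222°)·(-465.5) = 298.77 m.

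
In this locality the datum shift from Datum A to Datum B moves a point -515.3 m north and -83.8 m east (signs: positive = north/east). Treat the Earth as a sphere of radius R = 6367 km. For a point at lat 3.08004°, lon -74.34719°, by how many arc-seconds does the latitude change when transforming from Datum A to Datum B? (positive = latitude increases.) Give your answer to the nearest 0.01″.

On a sphere of radius R, 1 rad of latitude = R, so Δφ = ΔN / R = -515.3 / 6367000 = -8.0933e-05 rad = -16.694″.

Δφ = -16.69″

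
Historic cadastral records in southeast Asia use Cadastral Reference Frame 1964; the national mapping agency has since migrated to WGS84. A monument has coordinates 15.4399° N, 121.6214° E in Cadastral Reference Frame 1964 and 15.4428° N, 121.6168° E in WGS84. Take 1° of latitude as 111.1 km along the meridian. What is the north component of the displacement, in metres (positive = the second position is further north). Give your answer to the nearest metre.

ΔN = 322 m

Δφ = 15.4428° − 15.4399° = +0.0029°; Δλ = 121.6168° − 121.6214° = -0.0046°.
ΔN = Δφ × 111100 = 322.2 m; ΔE = Δλ × 111100 × cos(15.4399°) = -0.0046 × 111100 × 0.963910 = -492.6 m.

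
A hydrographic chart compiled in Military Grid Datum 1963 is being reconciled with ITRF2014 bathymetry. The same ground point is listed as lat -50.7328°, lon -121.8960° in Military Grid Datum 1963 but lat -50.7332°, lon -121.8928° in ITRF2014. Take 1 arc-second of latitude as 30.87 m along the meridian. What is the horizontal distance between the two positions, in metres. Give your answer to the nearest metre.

229 m

Δφ = -50.7332° − -50.7328° = -0.0004°; Δλ = -121.8928° − -121.8960° = +0.0032°.
1° of latitude = 3600 × 30.87 = 111132 m.
ΔN = Δφ × 111132 = -44.5 m; ΔE = Δλ × 111132 × cos(-50.7328°) = +0.0032 × 111132 × 0.632938 = 225.1 m.
Distance = √(ΔE² + ΔN²) = √(225.1² + (-44.5)²) = 229.4 m.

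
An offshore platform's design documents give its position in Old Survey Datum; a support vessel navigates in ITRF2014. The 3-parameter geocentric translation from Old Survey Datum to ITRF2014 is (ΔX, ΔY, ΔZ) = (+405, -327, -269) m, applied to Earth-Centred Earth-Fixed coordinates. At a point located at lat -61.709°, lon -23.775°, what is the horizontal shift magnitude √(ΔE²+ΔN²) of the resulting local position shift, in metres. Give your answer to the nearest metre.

343 m

The local east axis at (φ, λ) is (−sin λ, cos λ, 0), so ΔE = −sin(-23.775°)·405 + cos(-23.775°)·(-327) = -135.98 m.
The local north axis is (−sin φ cos λ, −sin φ sin λ, cos φ), giving ΔN = 326.359 + 116.082 − 127.493 = 314.95 m.
Horizontal magnitude = √(ΔE² + ΔN²) = √((-135.98)² + 314.95²) = 343.05 m.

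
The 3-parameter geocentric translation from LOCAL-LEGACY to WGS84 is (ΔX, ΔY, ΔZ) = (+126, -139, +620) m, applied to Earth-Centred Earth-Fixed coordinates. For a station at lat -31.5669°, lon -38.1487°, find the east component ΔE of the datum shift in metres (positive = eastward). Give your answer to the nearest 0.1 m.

The local east axis at (φ, λ) is (−sin λ, cos λ, 0), so ΔE = −sin(-38.1487°)·126 + cos(-38.1487°)·(-139) = -31.48 m.

ΔE = -31.5 m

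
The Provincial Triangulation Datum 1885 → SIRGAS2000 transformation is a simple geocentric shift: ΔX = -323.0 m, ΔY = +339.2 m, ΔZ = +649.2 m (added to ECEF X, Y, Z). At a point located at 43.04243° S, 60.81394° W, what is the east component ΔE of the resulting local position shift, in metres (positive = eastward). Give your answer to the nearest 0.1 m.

ΔE = -116.6 m

At φ = -43.04243°, λ = -60.81394°: sin φ = -0.682540, cos φ = 0.730848, sin λ = -0.873041, cos λ = 0.487647.
ΔE = −sin λ·ΔX + cos λ·ΔY = −(-0.873041)·(-323.0) + (0.487647)·(339.2) = -116.58 m.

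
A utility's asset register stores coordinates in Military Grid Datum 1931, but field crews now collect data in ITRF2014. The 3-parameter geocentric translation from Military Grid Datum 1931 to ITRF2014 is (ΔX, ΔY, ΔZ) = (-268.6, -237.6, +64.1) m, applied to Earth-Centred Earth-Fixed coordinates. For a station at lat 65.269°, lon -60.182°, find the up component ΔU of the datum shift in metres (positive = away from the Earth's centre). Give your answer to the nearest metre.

At φ = 65.269°, λ = -60.182°: sin φ = 0.908282, cos φ = 0.418359, sin λ = -0.867609, cos λ = 0.497247.
ΔU = cos φ cos λ·ΔX + cos φ sin λ·ΔY + sin φ·ΔZ = (0.418359)(0.497247)(-268.6) + (0.418359)(-0.867609)(-237.6) + (0.908282)(64.1) = 88.59 m.

ΔU = 89 m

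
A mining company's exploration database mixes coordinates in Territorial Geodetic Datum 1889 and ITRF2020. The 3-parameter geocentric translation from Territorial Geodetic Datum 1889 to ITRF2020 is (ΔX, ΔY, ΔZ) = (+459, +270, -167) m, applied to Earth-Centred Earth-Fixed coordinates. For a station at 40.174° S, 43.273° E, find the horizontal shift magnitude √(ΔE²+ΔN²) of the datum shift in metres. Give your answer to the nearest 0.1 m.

The local east axis at (φ, λ) is (−sin λ, cos λ, 0), so ΔE = −sin(43.273°)·459 + cos(43.273°)·270 = -118.05 m.
The local north axis is (−sin φ cos λ, −sin φ sin λ, cos φ), giving ΔN = 215.594 + 119.396 − 127.603 = 207.39 m.
Horizontal magnitude = √(ΔE² + ΔN²) = √((-118.05)² + 207.39²) = 238.63 m.

238.6 m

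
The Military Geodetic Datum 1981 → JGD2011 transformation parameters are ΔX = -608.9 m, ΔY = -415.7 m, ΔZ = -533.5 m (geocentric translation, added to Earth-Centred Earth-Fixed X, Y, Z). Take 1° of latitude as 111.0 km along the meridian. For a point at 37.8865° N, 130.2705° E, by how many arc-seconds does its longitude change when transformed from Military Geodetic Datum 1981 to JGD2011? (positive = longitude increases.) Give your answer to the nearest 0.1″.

Δλ = 30.1″

sin φ = 0.614099, cos φ = 0.789229, sin λ = 0.763001, cos λ = -0.646397.
East component: ΔE = −sin λ·ΔX + cos λ·ΔY = −(0.763001)(-608.9) + (-0.646397)(-415.7) = 733.30 m.
1° of latitude spans 111000 m; at latitude φ, 1° of longitude spans that × cos φ = 87604.4 m, so Δλ = 733.30 / 87604.4 × 3600 = 30.134″.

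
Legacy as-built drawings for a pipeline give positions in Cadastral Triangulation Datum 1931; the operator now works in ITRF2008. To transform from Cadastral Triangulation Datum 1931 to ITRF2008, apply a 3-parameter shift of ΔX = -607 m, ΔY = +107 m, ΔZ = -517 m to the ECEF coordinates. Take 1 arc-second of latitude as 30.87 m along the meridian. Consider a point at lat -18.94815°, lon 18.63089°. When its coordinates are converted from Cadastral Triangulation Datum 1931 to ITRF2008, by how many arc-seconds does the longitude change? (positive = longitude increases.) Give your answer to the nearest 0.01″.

sin φ = -0.324712, cos φ = 0.945813, sin λ = 0.319470, cos λ = 0.947596.
East component: ΔE = −sin λ·ΔX + cos λ·ΔY = −(0.319470)(-607) + (0.947596)(107) = 295.31 m.
1° of latitude spans 3600 × 30.87 = 111132 m; at latitude φ, 1° of longitude spans that × cos φ = 105110.1 m, so Δλ = 295.31 / 105110.1 × 3600 = 10.114″.

Δλ = 10.11″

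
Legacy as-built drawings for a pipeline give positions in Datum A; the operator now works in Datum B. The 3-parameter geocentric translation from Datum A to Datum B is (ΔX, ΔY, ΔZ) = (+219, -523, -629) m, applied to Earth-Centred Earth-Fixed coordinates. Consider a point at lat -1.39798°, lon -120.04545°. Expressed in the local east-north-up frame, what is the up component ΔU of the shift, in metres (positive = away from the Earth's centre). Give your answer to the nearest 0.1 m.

The local up (radial) axis is (cos φ cos λ, cos φ sin λ, sin φ), giving ΔU = -109.618 + 452.589 + 15.346 = 358.32 m.

ΔU = 358.3 m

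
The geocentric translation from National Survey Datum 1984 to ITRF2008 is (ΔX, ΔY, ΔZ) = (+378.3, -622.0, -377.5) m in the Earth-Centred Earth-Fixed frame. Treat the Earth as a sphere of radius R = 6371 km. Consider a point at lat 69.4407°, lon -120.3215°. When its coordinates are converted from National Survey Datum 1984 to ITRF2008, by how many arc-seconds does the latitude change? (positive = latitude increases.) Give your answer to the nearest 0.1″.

Δφ = -14.8″

sin φ = 0.936309, cos φ = 0.351177, sin λ = -0.863206, cos λ = -0.504852.
North component: ΔN = −sin φ cos λ·ΔX − sin φ sin λ·ΔY + cos φ·ΔZ = −(0.936309)(-0.504852)(378.3) − (0.936309)(-0.863206)(-622.0) + (0.351177)(-377.5) = -456.47 m.
1° of latitude spans πR/180 = 111195 m, so Δφ = -456.47 / 111195 × 3600 = -14.778″.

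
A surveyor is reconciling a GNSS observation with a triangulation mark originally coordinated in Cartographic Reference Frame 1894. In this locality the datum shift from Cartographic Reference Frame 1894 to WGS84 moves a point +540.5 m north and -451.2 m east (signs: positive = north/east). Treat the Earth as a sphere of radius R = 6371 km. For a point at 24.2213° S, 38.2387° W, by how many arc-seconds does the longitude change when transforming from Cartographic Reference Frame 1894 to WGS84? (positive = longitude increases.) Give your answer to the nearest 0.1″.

At latitude -24.2213°, cos φ = 0.911968.
One radian of longitude at latitude φ spans R cos φ, so Δλ = ΔE / (R cos φ) = -451.2 / (6371000 × 0.911968) = -7.7657e-05 rad = -16.018″.

Δλ = -16.0″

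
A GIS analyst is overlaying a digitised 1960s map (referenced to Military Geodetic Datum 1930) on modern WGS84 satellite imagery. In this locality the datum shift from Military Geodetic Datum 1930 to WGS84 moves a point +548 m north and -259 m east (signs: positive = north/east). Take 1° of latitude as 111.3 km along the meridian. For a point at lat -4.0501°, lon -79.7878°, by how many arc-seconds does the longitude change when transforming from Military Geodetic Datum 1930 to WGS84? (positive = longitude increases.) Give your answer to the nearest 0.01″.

At latitude -4.0501°, cos φ = 0.997503.
1° of longitude at this latitude = 111.3 × cos φ = 111.02 km, so Δλ = -259.0 / 111022.0 = -0.0023329° = -8.398″.

Δλ = -8.40″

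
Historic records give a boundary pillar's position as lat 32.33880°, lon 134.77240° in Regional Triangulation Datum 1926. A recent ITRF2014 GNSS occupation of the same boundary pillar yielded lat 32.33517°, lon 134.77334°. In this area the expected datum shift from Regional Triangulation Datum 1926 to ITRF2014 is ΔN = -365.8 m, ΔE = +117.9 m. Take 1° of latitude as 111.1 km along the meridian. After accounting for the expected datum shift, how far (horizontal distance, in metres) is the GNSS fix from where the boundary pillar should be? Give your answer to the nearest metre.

48 m

Observed coordinate differences: Δφ = -0.00363°, Δλ = +0.00094°.
Converting to metres (1° lat = 111100 m, cos φ = 0.844900): observed ΔN = -403.3 m, observed ΔE = 88.2 m.
Subtracting the expected shift leaves a residual of -403.3 − (-365.8) = -37.5 m north and 88.2 − (117.9) = -29.7 m east.
Residual distance = √((-37.5)² + (-29.7)²) = 47.8 m.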